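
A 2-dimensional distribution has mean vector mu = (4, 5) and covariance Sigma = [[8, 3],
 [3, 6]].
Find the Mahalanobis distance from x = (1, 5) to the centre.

Step 1 — centre the observation: (x - mu) = (-3, 0).

Step 2 — invert Sigma. det(Sigma) = 8·6 - (3)² = 39.
  Sigma^{-1} = (1/det) · [[d, -b], [-b, a]] = [[0.1538, -0.0769],
 [-0.0769, 0.2051]].

Step 3 — form the quadratic (x - mu)^T · Sigma^{-1} · (x - mu):
  Sigma^{-1} · (x - mu) = (-0.4615, 0.2308).
  (x - mu)^T · [Sigma^{-1} · (x - mu)] = (-3)·(-0.4615) + (0)·(0.2308) = 1.3846.

Step 4 — take square root: d = √(1.3846) ≈ 1.1767.

d(x, mu) = √(1.3846) ≈ 1.1767


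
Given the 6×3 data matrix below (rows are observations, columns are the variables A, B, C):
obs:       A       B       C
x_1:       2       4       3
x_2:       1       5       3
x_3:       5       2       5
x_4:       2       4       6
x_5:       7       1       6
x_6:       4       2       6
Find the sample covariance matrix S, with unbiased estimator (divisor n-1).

Step 1 — column means:
  mean(A) = (2 + 1 + 5 + 2 + 7 + 4) / 6 = 21/6 = 3.5
  mean(B) = (4 + 5 + 2 + 4 + 1 + 2) / 6 = 18/6 = 3
  mean(C) = (3 + 3 + 5 + 6 + 6 + 6) / 6 = 29/6 = 4.8333

Step 2 — sample covariance S[i,j] = (1/(n-1)) · Σ_k (x_{k,i} - mean_i) · (x_{k,j} - mean_j), with n-1 = 5.
  S[A,A] = ((-1.5)·(-1.5) + (-2.5)·(-2.5) + (1.5)·(1.5) + (-1.5)·(-1.5) + (3.5)·(3.5) + (0.5)·(0.5)) / 5 = 25.5/5 = 5.1
  S[A,B] = ((-1.5)·(1) + (-2.5)·(2) + (1.5)·(-1) + (-1.5)·(1) + (3.5)·(-2) + (0.5)·(-1)) / 5 = -17/5 = -3.4
  S[A,C] = ((-1.5)·(-1.8333) + (-2.5)·(-1.8333) + (1.5)·(0.1667) + (-1.5)·(1.1667) + (3.5)·(1.1667) + (0.5)·(1.1667)) / 5 = 10.5/5 = 2.1
  S[B,B] = ((1)·(1) + (2)·(2) + (-1)·(-1) + (1)·(1) + (-2)·(-2) + (-1)·(-1)) / 5 = 12/5 = 2.4
  S[B,C] = ((1)·(-1.8333) + (2)·(-1.8333) + (-1)·(0.1667) + (1)·(1.1667) + (-2)·(1.1667) + (-1)·(1.1667)) / 5 = -8/5 = -1.6
  S[C,C] = ((-1.8333)·(-1.8333) + (-1.8333)·(-1.8333) + (0.1667)·(0.1667) + (1.1667)·(1.1667) + (1.1667)·(1.1667) + (1.1667)·(1.1667)) / 5 = 10.8333/5 = 2.1667

S is symmetric (S[j,i] = S[i,j]). Assembling:

S = [[5.1, -3.4, 2.1],
 [-3.4, 2.4, -1.6],
 [2.1, -1.6, 2.1667]]


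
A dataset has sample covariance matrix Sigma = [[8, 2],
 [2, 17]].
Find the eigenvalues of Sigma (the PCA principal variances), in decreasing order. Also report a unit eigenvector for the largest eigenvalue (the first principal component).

Step 1 — characteristic polynomial of 2×2 Sigma:
  det(Sigma - λI) = λ² - trace · λ + det = 0.
  trace = 8 + 17 = 25, det = 8·17 - (2)² = 132.
Step 2 — discriminant:
  Δ = trace² - 4·det = 625 - 528 = 97.
Step 3 — eigenvalues:
  λ = (trace ± √Δ)/2 = (25 ± 9.8489)/2,
  λ_1 = 17.4244,  λ_2 = 7.5756.

Step 4 — unit eigenvector for λ_1: solve (Sigma - λ_1 I)v = 0. First row:
  (8 - 17.4244)·v_x + (2)·v_y = 0, i.e. (-9.4244)·v_x + (2)·v_y = 0,
  so v ∝ (b, λ_1 - a) = (2, 9.4244) = u.
  ||u|| = √((2)² + (9.4244)²) = √(92.8199) ≈ 9.6343,
  v_1 = u/||u|| ≈ (0.2076, 0.9782) (||v_1|| = 1).

λ_1 = 17.4244,  λ_2 = 7.5756;  v_1 ≈ (0.2076, 0.9782)


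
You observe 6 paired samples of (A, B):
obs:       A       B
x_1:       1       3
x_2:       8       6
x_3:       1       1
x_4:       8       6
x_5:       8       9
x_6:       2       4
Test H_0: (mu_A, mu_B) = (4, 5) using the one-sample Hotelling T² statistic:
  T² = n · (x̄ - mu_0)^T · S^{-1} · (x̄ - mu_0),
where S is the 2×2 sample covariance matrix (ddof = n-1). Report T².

Step 1 — sample mean vector:
  mean(A) = (1 + 8 + 1 + 8 + 8 + 2) / 6 = 28/6 = 4.6667
  mean(B) = (3 + 6 + 1 + 6 + 9 + 4) / 6 = 29/6 = 4.8333
  x̄ = (4.6667, 4.8333),  deviation x̄ - mu_0 = (4.6667, 4.8333) - (4, 5) = (0.6667, -0.1667).

Step 2 — sample covariance matrix, S[i,j] = (1/(n-1)) · Σ_k (x_{k,i} - mean_i) · (x_{k,j} - mean_j), divisor n-1 = 5:
  S[A,A] = ((-3.6667)·(-3.6667) + (3.3333)·(3.3333) + (-3.6667)·(-3.6667) + (3.3333)·(3.3333) + (3.3333)·(3.3333) + (-2.6667)·(-2.6667)) / 5 = 67.3333/5 = 13.4667
  S[A,B] = ((-3.6667)·(-1.8333) + (3.3333)·(1.1667) + (-3.6667)·(-3.8333) + (3.3333)·(1.1667) + (3.3333)·(4.1667) + (-2.6667)·(-0.8333)) / 5 = 44.6667/5 = 8.9333
  S[B,B] = ((-1.8333)·(-1.8333) + (1.1667)·(1.1667) + (-3.8333)·(-3.8333) + (1.1667)·(1.1667) + (4.1667)·(4.1667) + (-0.8333)·(-0.8333)) / 5 = 38.8333/5 = 7.7667
  S = [[13.4667, 8.9333],
 [8.9333, 7.7667]].

Step 3 — invert S. det(S) = 13.4667·7.7667 - (8.9333)² = 24.7867.
  S^{-1} = (1/det) · [[d, -b], [-b, a]] = [[0.3133, -0.3604],
 [-0.3604, 0.5433]].

Step 4 — quadratic form (x̄ - mu_0)^T · S^{-1} · (x̄ - mu_0):
  S^{-1} · (x̄ - mu_0) = (0.269, -0.3308),
  (x̄ - mu_0)^T · [...] = (0.6667)·(0.269) + (-0.1667)·(-0.3308) = 0.2344.

Step 5 — scale by n: T² = 6 · 0.2344 = 1.4067.

T² ≈ 1.4067


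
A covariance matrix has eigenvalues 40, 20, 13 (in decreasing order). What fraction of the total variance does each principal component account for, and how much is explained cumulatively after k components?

Step 1 — total variance = trace(Sigma) = Σ λ_i = 40 + 20 + 13 = 73.

Step 2 — fraction explained by component i = λ_i / Σ λ:
  PC1: 40/73 = 0.5479
  PC2: 20/73 = 0.274
  PC3: 13/73 = 0.1781

Step 3 — cumulative fraction after k components = (λ_1 + ... + λ_k) / Σ λ:
  k = 1: 40/73 = 0.5479
  k = 2: (40 + 20)/73 = 60/73 = 0.8219
  k = 3: (40 + 20 + 13)/73 = 73/73 = 1

Summary (fraction, with percent):

explained: PC1 0.5479 (54.79%), PC2 0.274 (27.4%), PC3 0.1781 (17.81%);  cumulative: 0.5479, 0.8219, 1


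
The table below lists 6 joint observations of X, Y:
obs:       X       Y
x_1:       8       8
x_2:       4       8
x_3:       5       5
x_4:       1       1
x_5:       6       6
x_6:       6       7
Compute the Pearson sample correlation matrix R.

Step 1 — column means:
  mean(X) = (8 + 4 + 5 + 1 + 6 + 6) / 6 = 30/6 = 5
  mean(Y) = (8 + 8 + 5 + 1 + 6 + 7) / 6 = 35/6 = 5.8333

Step 2 — sample variances and covariances s[i,j] = (1/(n-1)) · Σ_k (x_{k,i} - mean_i) · (x_{k,j} - mean_j), with n-1 = 5:
  s[X,X] = ((3)·(3) + (-1)·(-1) + (0)·(0) + (-4)·(-4) + (1)·(1) + (1)·(1)) / 5 = 28/5 = 5.6
  s[X,Y] = ((3)·(2.1667) + (-1)·(2.1667) + (0)·(-0.8333) + (-4)·(-4.8333) + (1)·(0.1667) + (1)·(1.1667)) / 5 = 25/5 = 5
  s[Y,Y] = ((2.1667)·(2.1667) + (2.1667)·(2.1667) + (-0.8333)·(-0.8333) + (-4.8333)·(-4.8333) + (0.1667)·(0.1667) + (1.1667)·(1.1667)) / 5 = 34.8333/5 = 6.9667
  Sample standard deviations s_i = √(s[i,i]):
  s(X) = √(5.6) = 2.3664
  s(Y) = √(6.9667) = 2.6394

Step 3 — r_{ij} = s_{ij} / (s_i · s_j):
  r[X,X] = 1 (diagonal).
  r[X,Y] = 5 / (2.3664 · 2.6394) = 5 / 6.2461 = 0.8005
  r[Y,Y] = 1 (diagonal).

R is symmetric with unit diagonal. Assembling:

R = [[1, 0.8005],
 [0.8005, 1]]


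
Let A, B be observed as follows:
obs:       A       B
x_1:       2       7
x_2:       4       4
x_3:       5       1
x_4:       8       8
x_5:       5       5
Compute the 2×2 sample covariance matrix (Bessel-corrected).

Step 1 — column means:
  mean(A) = (2 + 4 + 5 + 8 + 5) / 5 = 24/5 = 4.8
  mean(B) = (7 + 4 + 1 + 8 + 5) / 5 = 25/5 = 5

Step 2 — sample covariance S[i,j] = (1/(n-1)) · Σ_k (x_{k,i} - mean_i) · (x_{k,j} - mean_j), with n-1 = 4.
  S[A,A] = ((-2.8)·(-2.8) + (-0.8)·(-0.8) + (0.2)·(0.2) + (3.2)·(3.2) + (0.2)·(0.2)) / 4 = 18.8/4 = 4.7
  S[A,B] = ((-2.8)·(2) + (-0.8)·(-1) + (0.2)·(-4) + (3.2)·(3) + (0.2)·(0)) / 4 = 4/4 = 1
  S[B,B] = ((2)·(2) + (-1)·(-1) + (-4)·(-4) + (3)·(3) + (0)·(0)) / 4 = 30/4 = 7.5

S is symmetric (S[j,i] = S[i,j]). Assembling:

S = [[4.7, 1],
 [1, 7.5]]


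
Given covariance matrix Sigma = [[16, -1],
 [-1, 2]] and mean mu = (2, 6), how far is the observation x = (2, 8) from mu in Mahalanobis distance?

Step 1 — centre the observation: (x - mu) = (0, 2).

Step 2 — invert Sigma. det(Sigma) = 16·2 - (-1)² = 31.
  Sigma^{-1} = (1/det) · [[d, -b], [-b, a]] = [[0.0645, 0.0323],
 [0.0323, 0.5161]].

Step 3 — form the quadratic (x - mu)^T · Sigma^{-1} · (x - mu):
  Sigma^{-1} · (x - mu) = (0.0645, 1.0323).
  (x - mu)^T · [Sigma^{-1} · (x - mu)] = (0)·(0.0645) + (2)·(1.0323) = 2.0645.

Step 4 — take square root: d = √(2.0645) ≈ 1.4368.

d(x, mu) = √(2.0645) ≈ 1.4368


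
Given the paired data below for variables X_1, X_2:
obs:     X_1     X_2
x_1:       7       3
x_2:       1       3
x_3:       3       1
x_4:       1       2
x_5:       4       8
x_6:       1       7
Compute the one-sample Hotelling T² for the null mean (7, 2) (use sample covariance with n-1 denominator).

Step 1 — sample mean vector:
  mean(X_1) = (7 + 1 + 3 + 1 + 4 + 1) / 6 = 17/6 = 2.8333
  mean(X_2) = (3 + 3 + 1 + 2 + 8 + 7) / 6 = 24/6 = 4
  x̄ = (2.8333, 4),  deviation x̄ - mu_0 = (2.8333, 4) - (7, 2) = (-4.1667, 2).

Step 2 — sample covariance matrix, S[i,j] = (1/(n-1)) · Σ_k (x_{k,i} - mean_i) · (x_{k,j} - mean_j), divisor n-1 = 5:
  S[X_1,X_1] = ((4.1667)·(4.1667) + (-1.8333)·(-1.8333) + (0.1667)·(0.1667) + (-1.8333)·(-1.8333) + (1.1667)·(1.1667) + (-1.8333)·(-1.8333)) / 5 = 28.8333/5 = 5.7667
  S[X_1,X_2] = ((4.1667)·(-1) + (-1.8333)·(-1) + (0.1667)·(-3) + (-1.8333)·(-2) + (1.1667)·(4) + (-1.8333)·(3)) / 5 = 0/5 = 0
  S[X_2,X_2] = ((-1)·(-1) + (-1)·(-1) + (-3)·(-3) + (-2)·(-2) + (4)·(4) + (3)·(3)) / 5 = 40/5 = 8
  S = [[5.7667, 0],
 [0, 8]].

Step 3 — invert S. det(S) = 5.7667·8 - (0)² = 46.1333.
  S^{-1} = (1/det) · [[d, -b], [-b, a]] = [[0.1734, 0],
 [0, 0.125]].

Step 4 — quadratic form (x̄ - mu_0)^T · S^{-1} · (x̄ - mu_0):
  S^{-1} · (x̄ - mu_0) = (-0.7225, 0.25),
  (x̄ - mu_0)^T · [...] = (-4.1667)·(-0.7225) + (2)·(0.25) = 3.5106.

Step 5 — scale by n: T² = 6 · 3.5106 = 21.0636.

T² ≈ 21.0636


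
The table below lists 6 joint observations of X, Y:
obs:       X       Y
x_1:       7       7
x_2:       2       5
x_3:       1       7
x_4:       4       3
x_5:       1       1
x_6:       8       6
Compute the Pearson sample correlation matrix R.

Step 1 — column means:
  mean(X) = (7 + 2 + 1 + 4 + 1 + 8) / 6 = 23/6 = 3.8333
  mean(Y) = (7 + 5 + 7 + 3 + 1 + 6) / 6 = 29/6 = 4.8333

Step 2 — sample variances and covariances s[i,j] = (1/(n-1)) · Σ_k (x_{k,i} - mean_i) · (x_{k,j} - mean_j), with n-1 = 5:
  s[X,X] = ((3.1667)·(3.1667) + (-1.8333)·(-1.8333) + (-2.8333)·(-2.8333) + (0.1667)·(0.1667) + (-2.8333)·(-2.8333) + (4.1667)·(4.1667)) / 5 = 46.8333/5 = 9.3667
  s[X,Y] = ((3.1667)·(2.1667) + (-1.8333)·(0.1667) + (-2.8333)·(2.1667) + (0.1667)·(-1.8333) + (-2.8333)·(-3.8333) + (4.1667)·(1.1667)) / 5 = 15.8333/5 = 3.1667
  s[Y,Y] = ((2.1667)·(2.1667) + (0.1667)·(0.1667) + (2.1667)·(2.1667) + (-1.8333)·(-1.8333) + (-3.8333)·(-3.8333) + (1.1667)·(1.1667)) / 5 = 28.8333/5 = 5.7667
  Sample standard deviations s_i = √(s[i,i]):
  s(X) = √(9.3667) = 3.0605
  s(Y) = √(5.7667) = 2.4014

Step 3 — r_{ij} = s_{ij} / (s_i · s_j):
  r[X,X] = 1 (diagonal).
  r[X,Y] = 3.1667 / (3.0605 · 2.4014) = 3.1667 / 7.3495 = 0.4309
  r[Y,Y] = 1 (diagonal).

R is symmetric with unit diagonal. Assembling:

R = [[1, 0.4309],
 [0.4309, 1]]


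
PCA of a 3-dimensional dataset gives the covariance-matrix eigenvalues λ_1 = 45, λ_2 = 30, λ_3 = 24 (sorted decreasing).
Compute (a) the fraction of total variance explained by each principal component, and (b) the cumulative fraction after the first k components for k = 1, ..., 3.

Step 1 — total variance = trace(Sigma) = Σ λ_i = 45 + 30 + 24 = 99.

Step 2 — fraction explained by component i = λ_i / Σ λ:
  PC1: 45/99 = 0.4545
  PC2: 30/99 = 0.303
  PC3: 24/99 = 0.2424

Step 3 — cumulative fraction after k components = (λ_1 + ... + λ_k) / Σ λ:
  k = 1: 45/99 = 0.4545
  k = 2: (45 + 30)/99 = 75/99 = 0.7576
  k = 3: (45 + 30 + 24)/99 = 99/99 = 1

Summary (fraction, with percent):

explained: PC1 0.4545 (45.45%), PC2 0.303 (30.3%), PC3 0.2424 (24.24%);  cumulative: 0.4545, 0.7576, 1


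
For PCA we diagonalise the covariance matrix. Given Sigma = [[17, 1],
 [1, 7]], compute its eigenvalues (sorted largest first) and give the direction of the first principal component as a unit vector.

Step 1 — characteristic polynomial of 2×2 Sigma:
  det(Sigma - λI) = λ² - trace · λ + det = 0.
  trace = 17 + 7 = 24, det = 17·7 - (1)² = 118.
Step 2 — discriminant:
  Δ = trace² - 4·det = 576 - 472 = 104.
Step 3 — eigenvalues:
  λ = (trace ± √Δ)/2 = (24 ± 10.198)/2,
  λ_1 = 17.099,  λ_2 = 6.901.

Step 4 — unit eigenvector for λ_1: solve (Sigma - λ_1 I)v = 0. First row:
  (17 - 17.099)·v_x + (1)·v_y = 0, i.e. (-0.099)·v_x + (1)·v_y = 0,
  so v ∝ (b, λ_1 - a) = (1, 0.099) = u.
  ||u|| = √((1)² + (0.099)²) = √(1.0098) ≈ 1.0049,
  v_1 = u/||u|| ≈ (0.9951, 0.0985) (||v_1|| = 1).

λ_1 = 17.099,  λ_2 = 6.901;  v_1 ≈ (0.9951, 0.0985)


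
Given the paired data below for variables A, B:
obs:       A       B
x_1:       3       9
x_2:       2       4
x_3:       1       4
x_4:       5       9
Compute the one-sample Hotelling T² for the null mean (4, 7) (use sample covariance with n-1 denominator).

Step 1 — sample mean vector:
  mean(A) = (3 + 2 + 1 + 5) / 4 = 11/4 = 2.75
  mean(B) = (9 + 4 + 4 + 9) / 4 = 26/4 = 6.5
  x̄ = (2.75, 6.5),  deviation x̄ - mu_0 = (2.75, 6.5) - (4, 7) = (-1.25, -0.5).

Step 2 — sample covariance matrix, S[i,j] = (1/(n-1)) · Σ_k (x_{k,i} - mean_i) · (x_{k,j} - mean_j), divisor n-1 = 3:
  S[A,A] = ((0.25)·(0.25) + (-0.75)·(-0.75) + (-1.75)·(-1.75) + (2.25)·(2.25)) / 3 = 8.75/3 = 2.9167
  S[A,B] = ((0.25)·(2.5) + (-0.75)·(-2.5) + (-1.75)·(-2.5) + (2.25)·(2.5)) / 3 = 12.5/3 = 4.1667
  S[B,B] = ((2.5)·(2.5) + (-2.5)·(-2.5) + (-2.5)·(-2.5) + (2.5)·(2.5)) / 3 = 25/3 = 8.3333
  S = [[2.9167, 4.1667],
 [4.1667, 8.3333]].

Step 3 — invert S. det(S) = 2.9167·8.3333 - (4.1667)² = 6.9444.
  S^{-1} = (1/det) · [[d, -b], [-b, a]] = [[1.2, -0.6],
 [-0.6, 0.42]].

Step 4 — quadratic form (x̄ - mu_0)^T · S^{-1} · (x̄ - mu_0):
  S^{-1} · (x̄ - mu_0) = (-1.2, 0.54),
  (x̄ - mu_0)^T · [...] = (-1.25)·(-1.2) + (-0.5)·(0.54) = 1.23.

Step 5 — scale by n: T² = 4 · 1.23 = 4.92.

T² ≈ 4.92


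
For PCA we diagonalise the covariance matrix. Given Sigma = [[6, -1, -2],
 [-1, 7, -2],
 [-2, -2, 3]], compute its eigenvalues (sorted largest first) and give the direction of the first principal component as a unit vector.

Step 1 — characteristic polynomial p(λ) = det(λI - Sigma) = λ³ - tr·λ² + c_1·λ - det, where tr = trace, c_1 = sum of the principal 2×2 minors, det = det(Sigma):
  tr = 6 + 7 + 3 = 16,
  c_1 = (6·7 - (-1)²) + (6·3 - (-2)²) + (7·3 - (-2)²) = 41 + 14 + 17 = 72,
  det = 6·(7·3 - (-2)²) - (-1)·((-1)·3 - (-2)·(-2)) + (-2)·((-1)·(-2) - 7·(-2)) = 6·(17) - (-1)·(-7) + (-2)·(16) = 63.
  So p(λ) = λ³ - 16λ² + 72λ - 63.
Step 2 — look for an integer root (rational root theorem: any rational root is an integer divisor of 63). Testing λ = 7:
  p(7) = 343 - 784 + 504 - 63 = 0  ✓
  Dividing out (λ - 7): p(λ) = (λ - 7)(λ² - 9λ + 9).
Step 3 — remaining eigenvalues from the quadratic λ² - 9λ + 9 = 0:
  Δ = 9² - 4·9 = 81 - 36 = 45,  λ = (9 ± √45)/2 = (9 ± 6.7082)/2 ≈ 7.8541 or 1.1459.
  Sorted: λ_1 = 7.8541,  λ_2 = 7,  λ_3 = 1.1459  (check: sum = 16 = tr ✓).

Step 4 — unit eigenvector for λ_1 ≈ 7.8541: v spans the null space of (Sigma - λ_1 I), whose rows are
  r_1 = (-1.8541, -1, -2),  r_2 = (-1, -0.8541, -2),  r_3 = (-2, -2, -4.8541).
  v is orthogonal to every row, so take v ∝ r_1 × r_2 = ((-1)·(-2) - (-2)·(-0.8541), (-2)·(-1) - (-1.8541)·(-2), (-1.8541)·(-0.8541) - (-1)·(-1)) ≈ (0.2918, -1.7082, 0.5836).
  Let u = (0.2918, -1.7082, 0.5836).
  ||u|| = √((0.2918)² + (-1.7082)² + (0.5836)²) = √(3.3437) ≈ 1.8286,  v_1 = u/||u|| ≈ (0.1596, -0.9342, 0.3192) (||v_1|| = 1).

λ_1 = 7.8541,  λ_2 = 7,  λ_3 = 1.1459;  v_1 ≈ (0.1596, -0.9342, 0.3192)


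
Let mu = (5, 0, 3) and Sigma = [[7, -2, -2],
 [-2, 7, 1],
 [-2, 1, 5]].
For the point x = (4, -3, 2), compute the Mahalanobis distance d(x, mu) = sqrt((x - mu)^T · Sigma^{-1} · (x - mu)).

Step 1 — centre the observation: (x - mu) = (-1, -3, -1).

Step 2 — invert Sigma (cofactor / det for 3×3, or solve directly):
  Sigma^{-1} = [[0.1717, 0.0404, 0.0606],
 [0.0404, 0.1566, -0.0152],
 [0.0606, -0.0152, 0.2273]].

Step 3 — form the quadratic (x - mu)^T · Sigma^{-1} · (x - mu):
  Sigma^{-1} · (x - mu) = (-0.3535, -0.4949, -0.2424).
  (x - mu)^T · [Sigma^{-1} · (x - mu)] = (-1)·(-0.3535) + (-3)·(-0.4949) + (-1)·(-0.2424) = 2.0808.

Step 4 — take square root: d = √(2.0808) ≈ 1.4425.

d(x, mu) = √(2.0808) ≈ 1.4425


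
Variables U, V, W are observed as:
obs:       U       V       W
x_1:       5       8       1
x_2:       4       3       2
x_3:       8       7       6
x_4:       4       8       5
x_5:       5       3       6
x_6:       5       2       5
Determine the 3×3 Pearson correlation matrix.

Step 1 — column means:
  mean(U) = (5 + 4 + 8 + 4 + 5 + 5) / 6 = 31/6 = 5.1667
  mean(V) = (8 + 3 + 7 + 8 + 3 + 2) / 6 = 31/6 = 5.1667
  mean(W) = (1 + 2 + 6 + 5 + 6 + 5) / 6 = 25/6 = 4.1667

Step 2 — sample variances and covariances s[i,j] = (1/(n-1)) · Σ_k (x_{k,i} - mean_i) · (x_{k,j} - mean_j), with n-1 = 5:
  s[U,U] = ((-0.1667)·(-0.1667) + (-1.1667)·(-1.1667) + (2.8333)·(2.8333) + (-1.1667)·(-1.1667) + (-0.1667)·(-0.1667) + (-0.1667)·(-0.1667)) / 5 = 10.8333/5 = 2.1667
  s[U,V] = ((-0.1667)·(2.8333) + (-1.1667)·(-2.1667) + (2.8333)·(1.8333) + (-1.1667)·(2.8333) + (-0.1667)·(-2.1667) + (-0.1667)·(-3.1667)) / 5 = 4.8333/5 = 0.9667
  s[U,W] = ((-0.1667)·(-3.1667) + (-1.1667)·(-2.1667) + (2.8333)·(1.8333) + (-1.1667)·(0.8333) + (-0.1667)·(1.8333) + (-0.1667)·(0.8333)) / 5 = 6.8333/5 = 1.3667
  s[V,V] = ((2.8333)·(2.8333) + (-2.1667)·(-2.1667) + (1.8333)·(1.8333) + (2.8333)·(2.8333) + (-2.1667)·(-2.1667) + (-3.1667)·(-3.1667)) / 5 = 38.8333/5 = 7.7667
  s[V,W] = ((2.8333)·(-3.1667) + (-2.1667)·(-2.1667) + (1.8333)·(1.8333) + (2.8333)·(0.8333) + (-2.1667)·(1.8333) + (-3.1667)·(0.8333)) / 5 = -5.1667/5 = -1.0333
  s[W,W] = ((-3.1667)·(-3.1667) + (-2.1667)·(-2.1667) + (1.8333)·(1.8333) + (0.8333)·(0.8333) + (1.8333)·(1.8333) + (0.8333)·(0.8333)) / 5 = 22.8333/5 = 4.5667
  Sample standard deviations s_i = √(s[i,i]):
  s(U) = √(2.1667) = 1.472
  s(V) = √(7.7667) = 2.7869
  s(W) = √(4.5667) = 2.137

Step 3 — r_{ij} = s_{ij} / (s_i · s_j):
  r[U,U] = 1 (diagonal).
  r[U,V] = 0.9667 / (1.472 · 2.7869) = 0.9667 / 4.1022 = 0.2356
  r[U,W] = 1.3667 / (1.472 · 2.137) = 1.3667 / 3.1455 = 0.4345
  r[V,V] = 1 (diagonal).
  r[V,W] = -1.0333 / (2.7869 · 2.137) = -1.0333 / 5.9555 = -0.1735
  r[W,W] = 1 (diagonal).

R is symmetric with unit diagonal. Assembling:

R = [[1, 0.2356, 0.4345],
 [0.2356, 1, -0.1735],
 [0.4345, -0.1735, 1]]


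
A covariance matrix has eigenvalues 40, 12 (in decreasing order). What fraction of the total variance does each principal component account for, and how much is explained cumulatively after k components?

Step 1 — total variance = trace(Sigma) = Σ λ_i = 40 + 12 = 52.

Step 2 — fraction explained by component i = λ_i / Σ λ:
  PC1: 40/52 = 0.7692
  PC2: 12/52 = 0.2308

Step 3 — cumulative fraction after k components = (λ_1 + ... + λ_k) / Σ λ:
  k = 1: 40/52 = 0.7692
  k = 2: (40 + 12)/52 = 52/52 = 1

Summary (fraction, with percent):

explained: PC1 0.7692 (76.92%), PC2 0.2308 (23.08%);  cumulative: 0.7692, 1


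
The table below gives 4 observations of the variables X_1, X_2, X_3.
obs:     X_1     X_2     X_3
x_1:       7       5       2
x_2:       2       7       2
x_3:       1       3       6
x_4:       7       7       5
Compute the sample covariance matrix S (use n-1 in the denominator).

Step 1 — column means:
  mean(X_1) = (7 + 2 + 1 + 7) / 4 = 17/4 = 4.25
  mean(X_2) = (5 + 7 + 3 + 7) / 4 = 22/4 = 5.5
  mean(X_3) = (2 + 2 + 6 + 5) / 4 = 15/4 = 3.75

Step 2 — sample covariance S[i,j] = (1/(n-1)) · Σ_k (x_{k,i} - mean_i) · (x_{k,j} - mean_j), with n-1 = 3.
  S[X_1,X_1] = ((2.75)·(2.75) + (-2.25)·(-2.25) + (-3.25)·(-3.25) + (2.75)·(2.75)) / 3 = 30.75/3 = 10.25
  S[X_1,X_2] = ((2.75)·(-0.5) + (-2.25)·(1.5) + (-3.25)·(-2.5) + (2.75)·(1.5)) / 3 = 7.5/3 = 2.5
  S[X_1,X_3] = ((2.75)·(-1.75) + (-2.25)·(-1.75) + (-3.25)·(2.25) + (2.75)·(1.25)) / 3 = -4.75/3 = -1.5833
  S[X_2,X_2] = ((-0.5)·(-0.5) + (1.5)·(1.5) + (-2.5)·(-2.5) + (1.5)·(1.5)) / 3 = 11/3 = 3.6667
  S[X_2,X_3] = ((-0.5)·(-1.75) + (1.5)·(-1.75) + (-2.5)·(2.25) + (1.5)·(1.25)) / 3 = -5.5/3 = -1.8333
  S[X_3,X_3] = ((-1.75)·(-1.75) + (-1.75)·(-1.75) + (2.25)·(2.25) + (1.25)·(1.25)) / 3 = 12.75/3 = 4.25

S is symmetric (S[j,i] = S[i,j]). Assembling:

S = [[10.25, 2.5, -1.5833],
 [2.5, 3.6667, -1.8333],
 [-1.5833, -1.8333, 4.25]]


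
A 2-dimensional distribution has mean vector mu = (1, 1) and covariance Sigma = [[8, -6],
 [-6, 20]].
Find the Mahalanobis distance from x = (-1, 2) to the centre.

Step 1 — centre the observation: (x - mu) = (-2, 1).

Step 2 — invert Sigma. det(Sigma) = 8·20 - (-6)² = 124.
  Sigma^{-1} = (1/det) · [[d, -b], [-b, a]] = [[0.1613, 0.0484],
 [0.0484, 0.0645]].

Step 3 — form the quadratic (x - mu)^T · Sigma^{-1} · (x - mu):
  Sigma^{-1} · (x - mu) = (-0.2742, -0.0323).
  (x - mu)^T · [Sigma^{-1} · (x - mu)] = (-2)·(-0.2742) + (1)·(-0.0323) = 0.5161.

Step 4 — take square root: d = √(0.5161) ≈ 0.7184.

d(x, mu) = √(0.5161) ≈ 0.7184


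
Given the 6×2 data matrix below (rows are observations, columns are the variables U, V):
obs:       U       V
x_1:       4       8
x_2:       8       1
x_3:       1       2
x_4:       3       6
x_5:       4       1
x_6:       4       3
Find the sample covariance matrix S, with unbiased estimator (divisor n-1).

Step 1 — column means:
  mean(U) = (4 + 8 + 1 + 3 + 4 + 4) / 6 = 24/6 = 4
  mean(V) = (8 + 1 + 2 + 6 + 1 + 3) / 6 = 21/6 = 3.5

Step 2 — sample covariance S[i,j] = (1/(n-1)) · Σ_k (x_{k,i} - mean_i) · (x_{k,j} - mean_j), with n-1 = 5.
  S[U,U] = ((0)·(0) + (4)·(4) + (-3)·(-3) + (-1)·(-1) + (0)·(0) + (0)·(0)) / 5 = 26/5 = 5.2
  S[U,V] = ((0)·(4.5) + (4)·(-2.5) + (-3)·(-1.5) + (-1)·(2.5) + (0)·(-2.5) + (0)·(-0.5)) / 5 = -8/5 = -1.6
  S[V,V] = ((4.5)·(4.5) + (-2.5)·(-2.5) + (-1.5)·(-1.5) + (2.5)·(2.5) + (-2.5)·(-2.5) + (-0.5)·(-0.5)) / 5 = 41.5/5 = 8.3

S is symmetric (S[j,i] = S[i,j]). Assembling:

S = [[5.2, -1.6],
 [-1.6, 8.3]]


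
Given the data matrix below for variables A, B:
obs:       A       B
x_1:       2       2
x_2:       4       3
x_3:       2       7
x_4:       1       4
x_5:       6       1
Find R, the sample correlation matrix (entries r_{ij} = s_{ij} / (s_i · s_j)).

Step 1 — column means:
  mean(A) = (2 + 4 + 2 + 1 + 6) / 5 = 15/5 = 3
  mean(B) = (2 + 3 + 7 + 4 + 1) / 5 = 17/5 = 3.4

Step 2 — sample variances and covariances s[i,j] = (1/(n-1)) · Σ_k (x_{k,i} - mean_i) · (x_{k,j} - mean_j), with n-1 = 4:
  s[A,A] = ((-1)·(-1) + (1)·(1) + (-1)·(-1) + (-2)·(-2) + (3)·(3)) / 4 = 16/4 = 4
  s[A,B] = ((-1)·(-1.4) + (1)·(-0.4) + (-1)·(3.6) + (-2)·(0.6) + (3)·(-2.4)) / 4 = -11/4 = -2.75
  s[B,B] = ((-1.4)·(-1.4) + (-0.4)·(-0.4) + (3.6)·(3.6) + (0.6)·(0.6) + (-2.4)·(-2.4)) / 4 = 21.2/4 = 5.3
  Sample standard deviations s_i = √(s[i,i]):
  s(A) = √(4) = 2
  s(B) = √(5.3) = 2.3022

Step 3 — r_{ij} = s_{ij} / (s_i · s_j):
  r[A,A] = 1 (diagonal).
  r[A,B] = -2.75 / (2 · 2.3022) = -2.75 / 4.6043 = -0.5973
  r[B,B] = 1 (diagonal).

R is symmetric with unit diagonal. Assembling:

R = [[1, -0.5973],
 [-0.5973, 1]]


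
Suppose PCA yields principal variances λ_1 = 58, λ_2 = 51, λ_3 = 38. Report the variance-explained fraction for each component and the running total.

Step 1 — total variance = trace(Sigma) = Σ λ_i = 58 + 51 + 38 = 147.

Step 2 — fraction explained by component i = λ_i / Σ λ:
  PC1: 58/147 = 0.3946
  PC2: 51/147 = 0.3469
  PC3: 38/147 = 0.2585

Step 3 — cumulative fraction after k components = (λ_1 + ... + λ_k) / Σ λ:
  k = 1: 58/147 = 0.3946
  k = 2: (58 + 51)/147 = 109/147 = 0.7415
  k = 3: (58 + 51 + 38)/147 = 147/147 = 1

Summary (fraction, with percent):

explained: PC1 0.3946 (39.46%), PC2 0.3469 (34.69%), PC3 0.2585 (25.85%);  cumulative: 0.3946, 0.7415, 1


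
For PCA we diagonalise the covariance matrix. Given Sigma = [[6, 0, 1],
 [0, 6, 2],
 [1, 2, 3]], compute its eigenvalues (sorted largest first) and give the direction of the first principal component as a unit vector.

Step 1 — characteristic polynomial p(λ) = det(λI - Sigma) = λ³ - tr·λ² + c_1·λ - det, where tr = trace, c_1 = sum of the principal 2×2 minors, det = det(Sigma):
  tr = 6 + 6 + 3 = 15,
  c_1 = (6·6 - (0)²) + (6·3 - (1)²) + (6·3 - (2)²) = 36 + 17 + 14 = 67,
  det = 6·(6·3 - (2)²) - (0)·((0)·3 - (2)·(1)) + (1)·((0)·(2) - 6·(1)) = 6·(14) - (0)·(-2) + (1)·(-6) = 78.
  So p(λ) = λ³ - 15λ² + 67λ - 78.
Step 2 — look for an integer root (rational root theorem: any rational root is an integer divisor of 78). Testing λ = 6:
  p(6) = 216 - 540 + 402 - 78 = 0  ✓
  Dividing out (λ - 6): p(λ) = (λ - 6)(λ² - 9λ + 13).
Step 3 — remaining eigenvalues from the quadratic λ² - 9λ + 13 = 0:
  Δ = 9² - 4·13 = 81 - 52 = 29,  λ = (9 ± √29)/2 = (9 ± 5.3852)/2 ≈ 7.1926 or 1.8074.
  Sorted: λ_1 = 7.1926,  λ_2 = 6,  λ_3 = 1.8074  (check: sum = 15 = tr ✓).

Step 4 — unit eigenvector for λ_1 ≈ 7.1926: v spans the null space of (Sigma - λ_1 I), whose rows are
  r_1 = (-1.1926, 0, 1),  r_2 = (0, -1.1926, 2),  r_3 = (1, 2, -4.1926).
  v is orthogonal to every row, so take v ∝ r_1 × r_2 = ((0)·(2) - (1)·(-1.1926), (1)·(0) - (-1.1926)·(2), (-1.1926)·(-1.1926) - (0)·(0)) ≈ (1.1926, 2.3852, 1.4223).
  Let u = (1.1926, 2.3852, 1.4223).
  ||u|| = √((1.1926)² + (2.3852)² + (1.4223)²) = √(9.1341) ≈ 3.0223,  v_1 = u/||u|| ≈ (0.3946, 0.7892, 0.4706) (||v_1|| = 1).

λ_1 = 7.1926,  λ_2 = 6,  λ_3 = 1.8074;  v_1 ≈ (0.3946, 0.7892, 0.4706)


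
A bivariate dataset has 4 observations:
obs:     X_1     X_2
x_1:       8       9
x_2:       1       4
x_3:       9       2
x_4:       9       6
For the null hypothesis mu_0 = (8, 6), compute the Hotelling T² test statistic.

Step 1 — sample mean vector:
  mean(X_1) = (8 + 1 + 9 + 9) / 4 = 27/4 = 6.75
  mean(X_2) = (9 + 4 + 2 + 6) / 4 = 21/4 = 5.25
  x̄ = (6.75, 5.25),  deviation x̄ - mu_0 = (6.75, 5.25) - (8, 6) = (-1.25, -0.75).

Step 2 — sample covariance matrix, S[i,j] = (1/(n-1)) · Σ_k (x_{k,i} - mean_i) · (x_{k,j} - mean_j), divisor n-1 = 3:
  S[X_1,X_1] = ((1.25)·(1.25) + (-5.75)·(-5.75) + (2.25)·(2.25) + (2.25)·(2.25)) / 3 = 44.75/3 = 14.9167
  S[X_1,X_2] = ((1.25)·(3.75) + (-5.75)·(-1.25) + (2.25)·(-3.25) + (2.25)·(0.75)) / 3 = 6.25/3 = 2.0833
  S[X_2,X_2] = ((3.75)·(3.75) + (-1.25)·(-1.25) + (-3.25)·(-3.25) + (0.75)·(0.75)) / 3 = 26.75/3 = 8.9167
  S = [[14.9167, 2.0833],
 [2.0833, 8.9167]].

Step 3 — invert S. det(S) = 14.9167·8.9167 - (2.0833)² = 128.6667.
  S^{-1} = (1/det) · [[d, -b], [-b, a]] = [[0.0693, -0.0162],
 [-0.0162, 0.1159]].

Step 4 — quadratic form (x̄ - mu_0)^T · S^{-1} · (x̄ - mu_0):
  S^{-1} · (x̄ - mu_0) = (-0.0745, -0.0667),
  (x̄ - mu_0)^T · [...] = (-1.25)·(-0.0745) + (-0.75)·(-0.0667) = 0.1431.

Step 5 — scale by n: T² = 4 · 0.1431 = 0.5725.

T² ≈ 0.5725


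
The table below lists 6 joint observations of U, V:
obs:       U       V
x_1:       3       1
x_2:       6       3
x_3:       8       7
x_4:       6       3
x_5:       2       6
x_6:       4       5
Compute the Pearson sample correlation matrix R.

Step 1 — column means:
  mean(U) = (3 + 6 + 8 + 6 + 2 + 4) / 6 = 29/6 = 4.8333
  mean(V) = (1 + 3 + 7 + 3 + 6 + 5) / 6 = 25/6 = 4.1667

Step 2 — sample variances and covariances s[i,j] = (1/(n-1)) · Σ_k (x_{k,i} - mean_i) · (x_{k,j} - mean_j), with n-1 = 5:
  s[U,U] = ((-1.8333)·(-1.8333) + (1.1667)·(1.1667) + (3.1667)·(3.1667) + (1.1667)·(1.1667) + (-2.8333)·(-2.8333) + (-0.8333)·(-0.8333)) / 5 = 24.8333/5 = 4.9667
  s[U,V] = ((-1.8333)·(-3.1667) + (1.1667)·(-1.1667) + (3.1667)·(2.8333) + (1.1667)·(-1.1667) + (-2.8333)·(1.8333) + (-0.8333)·(0.8333)) / 5 = 6.1667/5 = 1.2333
  s[V,V] = ((-3.1667)·(-3.1667) + (-1.1667)·(-1.1667) + (2.8333)·(2.8333) + (-1.1667)·(-1.1667) + (1.8333)·(1.8333) + (0.8333)·(0.8333)) / 5 = 24.8333/5 = 4.9667
  Sample standard deviations s_i = √(s[i,i]):
  s(U) = √(4.9667) = 2.2286
  s(V) = √(4.9667) = 2.2286

Step 3 — r_{ij} = s_{ij} / (s_i · s_j):
  r[U,U] = 1 (diagonal).
  r[U,V] = 1.2333 / (2.2286 · 2.2286) = 1.2333 / 4.9667 = 0.2483
  r[V,V] = 1 (diagonal).

R is symmetric with unit diagonal. Assembling:

R = [[1, 0.2483],
 [0.2483, 1]]


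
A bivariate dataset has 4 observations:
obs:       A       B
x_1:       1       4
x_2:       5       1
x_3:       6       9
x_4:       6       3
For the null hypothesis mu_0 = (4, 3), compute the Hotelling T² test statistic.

Step 1 — sample mean vector:
  mean(A) = (1 + 5 + 6 + 6) / 4 = 18/4 = 4.5
  mean(B) = (4 + 1 + 9 + 3) / 4 = 17/4 = 4.25
  x̄ = (4.5, 4.25),  deviation x̄ - mu_0 = (4.5, 4.25) - (4, 3) = (0.5, 1.25).

Step 2 — sample covariance matrix, S[i,j] = (1/(n-1)) · Σ_k (x_{k,i} - mean_i) · (x_{k,j} - mean_j), divisor n-1 = 3:
  S[A,A] = ((-3.5)·(-3.5) + (0.5)·(0.5) + (1.5)·(1.5) + (1.5)·(1.5)) / 3 = 17/3 = 5.6667
  S[A,B] = ((-3.5)·(-0.25) + (0.5)·(-3.25) + (1.5)·(4.75) + (1.5)·(-1.25)) / 3 = 4.5/3 = 1.5
  S[B,B] = ((-0.25)·(-0.25) + (-3.25)·(-3.25) + (4.75)·(4.75) + (-1.25)·(-1.25)) / 3 = 34.75/3 = 11.5833
  S = [[5.6667, 1.5],
 [1.5, 11.5833]].

Step 3 — invert S. det(S) = 5.6667·11.5833 - (1.5)² = 63.3889.
  S^{-1} = (1/det) · [[d, -b], [-b, a]] = [[0.1827, -0.0237],
 [-0.0237, 0.0894]].

Step 4 — quadratic form (x̄ - mu_0)^T · S^{-1} · (x̄ - mu_0):
  S^{-1} · (x̄ - mu_0) = (0.0618, 0.0999),
  (x̄ - mu_0)^T · [...] = (0.5)·(0.0618) + (1.25)·(0.0999) = 0.1558.

Step 5 — scale by n: T² = 4 · 0.1558 = 0.6231.

T² ≈ 0.6231


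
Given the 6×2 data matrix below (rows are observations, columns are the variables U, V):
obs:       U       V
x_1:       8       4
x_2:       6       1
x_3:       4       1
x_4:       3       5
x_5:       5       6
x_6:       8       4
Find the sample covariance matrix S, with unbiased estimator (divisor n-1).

Step 1 — column means:
  mean(U) = (8 + 6 + 4 + 3 + 5 + 8) / 6 = 34/6 = 5.6667
  mean(V) = (4 + 1 + 1 + 5 + 6 + 4) / 6 = 21/6 = 3.5

Step 2 — sample covariance S[i,j] = (1/(n-1)) · Σ_k (x_{k,i} - mean_i) · (x_{k,j} - mean_j), with n-1 = 5.
  S[U,U] = ((2.3333)·(2.3333) + (0.3333)·(0.3333) + (-1.6667)·(-1.6667) + (-2.6667)·(-2.6667) + (-0.6667)·(-0.6667) + (2.3333)·(2.3333)) / 5 = 21.3333/5 = 4.2667
  S[U,V] = ((2.3333)·(0.5) + (0.3333)·(-2.5) + (-1.6667)·(-2.5) + (-2.6667)·(1.5) + (-0.6667)·(2.5) + (2.3333)·(0.5)) / 5 = 0/5 = 0
  S[V,V] = ((0.5)·(0.5) + (-2.5)·(-2.5) + (-2.5)·(-2.5) + (1.5)·(1.5) + (2.5)·(2.5) + (0.5)·(0.5)) / 5 = 21.5/5 = 4.3

S is symmetric (S[j,i] = S[i,j]). Assembling:

S = [[4.2667, 0],
 [0, 4.3]]


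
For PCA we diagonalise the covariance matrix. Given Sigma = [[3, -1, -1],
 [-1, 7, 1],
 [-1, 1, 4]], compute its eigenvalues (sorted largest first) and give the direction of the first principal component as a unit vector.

Step 1 — characteristic polynomial p(λ) = det(λI - Sigma) = λ³ - tr·λ² + c_1·λ - det, where tr = trace, c_1 = sum of the principal 2×2 minors, det = det(Sigma):
  tr = 3 + 7 + 4 = 14,
  c_1 = (3·7 - (-1)²) + (3·4 - (-1)²) + (7·4 - (1)²) = 20 + 11 + 27 = 58,
  det = 3·(7·4 - (1)²) - (-1)·((-1)·4 - (1)·(-1)) + (-1)·((-1)·(1) - 7·(-1)) = 3·(27) - (-1)·(-3) + (-1)·(6) = 72.
  So p(λ) = λ³ - 14λ² + 58λ - 72.
Step 2 — look for an integer root (rational root theorem: any rational root is an integer divisor of 72). Testing λ = 4:
  p(4) = 64 - 224 + 232 - 72 = 0  ✓
  Dividing out (λ - 4): p(λ) = (λ - 4)(λ² - 10λ + 18).
Step 3 — remaining eigenvalues from the quadratic λ² - 10λ + 18 = 0:
  Δ = 10² - 4·18 = 100 - 72 = 28,  λ = (10 ± √28)/2 = (10 ± 5.2915)/2 ≈ 7.6458 or 2.3542.
  Sorted: λ_1 = 7.6458,  λ_2 = 4,  λ_3 = 2.3542  (check: sum = 14 = tr ✓).

Step 4 — unit eigenvector for λ_1 ≈ 7.6458: v spans the null space of (Sigma - λ_1 I), whose rows are
  r_1 = (-4.6458, -1, -1),  r_2 = (-1, -0.6458, 1),  r_3 = (-1, 1, -3.6458).
  v is orthogonal to every row, so take v ∝ r_1 × r_2 = ((-1)·(1) - (-1)·(-0.6458), (-1)·(-1) - (-4.6458)·(1), (-4.6458)·(-0.6458) - (-1)·(-1)) ≈ (-1.6458, 5.6458, 2).
  Rescale (multiply by -1 so the first nonzero entry is positive): u = (1.6458, -5.6458, -2).
  ||u|| = √((1.6458)² + (-5.6458)² + (-2)²) = √(38.583) ≈ 6.2115,  v_1 = u/||u|| ≈ (0.265, -0.9089, -0.322) (||v_1|| = 1).

λ_1 = 7.6458,  λ_2 = 4,  λ_3 = 2.3542;  v_1 ≈ (0.265, -0.9089, -0.322)


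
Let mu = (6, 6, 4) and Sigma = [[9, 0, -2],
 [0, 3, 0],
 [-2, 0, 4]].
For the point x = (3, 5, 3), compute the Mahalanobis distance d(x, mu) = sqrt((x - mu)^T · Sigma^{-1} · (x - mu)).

Step 1 — centre the observation: (x - mu) = (-3, -1, -1).

Step 2 — invert Sigma (cofactor / det for 3×3, or solve directly):
  Sigma^{-1} = [[0.125, 0, 0.0625],
 [0, 0.3333, 0],
 [0.0625, 0, 0.2812]].

Step 3 — form the quadratic (x - mu)^T · Sigma^{-1} · (x - mu):
  Sigma^{-1} · (x - mu) = (-0.4375, -0.3333, -0.4688).
  (x - mu)^T · [Sigma^{-1} · (x - mu)] = (-3)·(-0.4375) + (-1)·(-0.3333) + (-1)·(-0.4688) = 2.1146.

Step 4 — take square root: d = √(2.1146) ≈ 1.4542.

d(x, mu) = √(2.1146) ≈ 1.4542


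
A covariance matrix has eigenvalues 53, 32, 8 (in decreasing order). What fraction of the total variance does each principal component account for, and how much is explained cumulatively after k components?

Step 1 — total variance = trace(Sigma) = Σ λ_i = 53 + 32 + 8 = 93.

Step 2 — fraction explained by component i = λ_i / Σ λ:
  PC1: 53/93 = 0.5699
  PC2: 32/93 = 0.3441
  PC3: 8/93 = 0.086

Step 3 — cumulative fraction after k components = (λ_1 + ... + λ_k) / Σ λ:
  k = 1: 53/93 = 0.5699
  k = 2: (53 + 32)/93 = 85/93 = 0.914
  k = 3: (53 + 32 + 8)/93 = 93/93 = 1

Summary (fraction, with percent):

explained: PC1 0.5699 (56.99%), PC2 0.3441 (34.41%), PC3 0.086 (8.6%);  cumulative: 0.5699, 0.914, 1


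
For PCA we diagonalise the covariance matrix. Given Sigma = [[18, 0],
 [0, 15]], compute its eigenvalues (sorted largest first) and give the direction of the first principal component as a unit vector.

Step 1 — characteristic polynomial of 2×2 Sigma:
  det(Sigma - λI) = λ² - trace · λ + det = 0.
  trace = 18 + 15 = 33, det = 18·15 - (0)² = 270.
Step 2 — discriminant:
  Δ = trace² - 4·det = 1089 - 1080 = 9.
Step 3 — eigenvalues:
  λ = (trace ± √Δ)/2 = (33 ± 3)/2,
  λ_1 = 18,  λ_2 = 15.

Step 4 — unit eigenvector for λ_1: Sigma is diagonal, so its eigenvectors are the coordinate axes. λ_1 = 18 is the diagonal entry on the first coordinate axis, hence
  v_1 = (1, 0) (||v_1|| = 1).

λ_1 = 18,  λ_2 = 15;  v_1 ≈ (1, 0)


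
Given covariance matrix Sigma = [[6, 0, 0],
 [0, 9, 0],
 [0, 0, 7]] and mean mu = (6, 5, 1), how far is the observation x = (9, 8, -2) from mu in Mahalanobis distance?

Step 1 — centre the observation: (x - mu) = (3, 3, -3).

Step 2 — invert Sigma (cofactor / det for 3×3, or solve directly):
  Sigma^{-1} = [[0.1667, 0, 0],
 [0, 0.1111, 0],
 [0, 0, 0.1429]].

Step 3 — form the quadratic (x - mu)^T · Sigma^{-1} · (x - mu):
  Sigma^{-1} · (x - mu) = (0.5, 0.3333, -0.4286).
  (x - mu)^T · [Sigma^{-1} · (x - mu)] = (3)·(0.5) + (3)·(0.3333) + (-3)·(-0.4286) = 3.7857.

Step 4 — take square root: d = √(3.7857) ≈ 1.9457.

d(x, mu) = √(3.7857) ≈ 1.9457


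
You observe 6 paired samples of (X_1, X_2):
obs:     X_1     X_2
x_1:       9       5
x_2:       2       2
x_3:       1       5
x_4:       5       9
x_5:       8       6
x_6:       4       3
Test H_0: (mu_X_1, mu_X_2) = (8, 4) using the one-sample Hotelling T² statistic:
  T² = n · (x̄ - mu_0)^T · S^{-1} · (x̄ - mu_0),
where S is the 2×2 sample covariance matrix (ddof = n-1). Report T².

Step 1 — sample mean vector:
  mean(X_1) = (9 + 2 + 1 + 5 + 8 + 4) / 6 = 29/6 = 4.8333
  mean(X_2) = (5 + 2 + 5 + 9 + 6 + 3) / 6 = 30/6 = 5
  x̄ = (4.8333, 5),  deviation x̄ - mu_0 = (4.8333, 5) - (8, 4) = (-3.1667, 1).

Step 2 — sample covariance matrix, S[i,j] = (1/(n-1)) · Σ_k (x_{k,i} - mean_i) · (x_{k,j} - mean_j), divisor n-1 = 5:
  S[X_1,X_1] = ((4.1667)·(4.1667) + (-2.8333)·(-2.8333) + (-3.8333)·(-3.8333) + (0.1667)·(0.1667) + (3.1667)·(3.1667) + (-0.8333)·(-0.8333)) / 5 = 50.8333/5 = 10.1667
  S[X_1,X_2] = ((4.1667)·(0) + (-2.8333)·(-3) + (-3.8333)·(0) + (0.1667)·(4) + (3.1667)·(1) + (-0.8333)·(-2)) / 5 = 14/5 = 2.8
  S[X_2,X_2] = ((0)·(0) + (-3)·(-3) + (0)·(0) + (4)·(4) + (1)·(1) + (-2)·(-2)) / 5 = 30/5 = 6
  S = [[10.1667, 2.8],
 [2.8, 6]].

Step 3 — invert S. det(S) = 10.1667·6 - (2.8)² = 53.16.
  S^{-1} = (1/det) · [[d, -b], [-b, a]] = [[0.1129, -0.0527],
 [-0.0527, 0.1912]].

Step 4 — quadratic form (x̄ - mu_0)^T · S^{-1} · (x̄ - mu_0):
  S^{-1} · (x̄ - mu_0) = (-0.4101, 0.358),
  (x̄ - mu_0)^T · [...] = (-3.1667)·(-0.4101) + (1)·(0.358) = 1.6566.

Step 5 — scale by n: T² = 6 · 1.6566 = 9.9398.

T² ≈ 9.9398


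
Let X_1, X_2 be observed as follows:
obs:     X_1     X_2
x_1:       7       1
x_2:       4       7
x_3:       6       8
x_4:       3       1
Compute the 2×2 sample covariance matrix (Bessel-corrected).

Step 1 — column means:
  mean(X_1) = (7 + 4 + 6 + 3) / 4 = 20/4 = 5
  mean(X_2) = (1 + 7 + 8 + 1) / 4 = 17/4 = 4.25

Step 2 — sample covariance S[i,j] = (1/(n-1)) · Σ_k (x_{k,i} - mean_i) · (x_{k,j} - mean_j), with n-1 = 3.
  S[X_1,X_1] = ((2)·(2) + (-1)·(-1) + (1)·(1) + (-2)·(-2)) / 3 = 10/3 = 3.3333
  S[X_1,X_2] = ((2)·(-3.25) + (-1)·(2.75) + (1)·(3.75) + (-2)·(-3.25)) / 3 = 1/3 = 0.3333
  S[X_2,X_2] = ((-3.25)·(-3.25) + (2.75)·(2.75) + (3.75)·(3.75) + (-3.25)·(-3.25)) / 3 = 42.75/3 = 14.25

S is symmetric (S[j,i] = S[i,j]). Assembling:

S = [[3.3333, 0.3333],
 [0.3333, 14.25]]


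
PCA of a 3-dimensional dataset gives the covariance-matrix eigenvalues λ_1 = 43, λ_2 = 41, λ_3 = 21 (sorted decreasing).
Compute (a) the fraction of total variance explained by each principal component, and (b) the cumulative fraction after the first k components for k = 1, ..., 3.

Step 1 — total variance = trace(Sigma) = Σ λ_i = 43 + 41 + 21 = 105.

Step 2 — fraction explained by component i = λ_i / Σ λ:
  PC1: 43/105 = 0.4095
  PC2: 41/105 = 0.3905
  PC3: 21/105 = 0.2

Step 3 — cumulative fraction after k components = (λ_1 + ... + λ_k) / Σ λ:
  k = 1: 43/105 = 0.4095
  k = 2: (43 + 41)/105 = 84/105 = 0.8
  k = 3: (43 + 41 + 21)/105 = 105/105 = 1

Summary (fraction, with percent):

explained: PC1 0.4095 (40.95%), PC2 0.3905 (39.05%), PC3 0.2 (20%);  cumulative: 0.4095, 0.8, 1


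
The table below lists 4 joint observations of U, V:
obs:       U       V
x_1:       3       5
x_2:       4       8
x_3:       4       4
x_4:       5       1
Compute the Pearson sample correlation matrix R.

Step 1 — column means:
  mean(U) = (3 + 4 + 4 + 5) / 4 = 16/4 = 4
  mean(V) = (5 + 8 + 4 + 1) / 4 = 18/4 = 4.5

Step 2 — sample variances and covariances s[i,j] = (1/(n-1)) · Σ_k (x_{k,i} - mean_i) · (x_{k,j} - mean_j), with n-1 = 3:
  s[U,U] = ((-1)·(-1) + (0)·(0) + (0)·(0) + (1)·(1)) / 3 = 2/3 = 0.6667
  s[U,V] = ((-1)·(0.5) + (0)·(3.5) + (0)·(-0.5) + (1)·(-3.5)) / 3 = -4/3 = -1.3333
  s[V,V] = ((0.5)·(0.5) + (3.5)·(3.5) + (-0.5)·(-0.5) + (-3.5)·(-3.5)) / 3 = 25/3 = 8.3333
  Sample standard deviations s_i = √(s[i,i]):
  s(U) = √(0.6667) = 0.8165
  s(V) = √(8.3333) = 2.8868

Step 3 — r_{ij} = s_{ij} / (s_i · s_j):
  r[U,U] = 1 (diagonal).
  r[U,V] = -1.3333 / (0.8165 · 2.8868) = -1.3333 / 2.357 = -0.5657
  r[V,V] = 1 (diagonal).

R is symmetric with unit diagonal. Assembling:

R = [[1, -0.5657],
 [-0.5657, 1]]


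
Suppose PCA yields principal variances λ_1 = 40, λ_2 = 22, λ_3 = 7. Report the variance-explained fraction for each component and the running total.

Step 1 — total variance = trace(Sigma) = Σ λ_i = 40 + 22 + 7 = 69.

Step 2 — fraction explained by component i = λ_i / Σ λ:
  PC1: 40/69 = 0.5797
  PC2: 22/69 = 0.3188
  PC3: 7/69 = 0.1014

Step 3 — cumulative fraction after k components = (λ_1 + ... + λ_k) / Σ λ:
  k = 1: 40/69 = 0.5797
  k = 2: (40 + 22)/69 = 62/69 = 0.8986
  k = 3: (40 + 22 + 7)/69 = 69/69 = 1

Summary (fraction, with percent):

explained: PC1 0.5797 (57.97%), PC2 0.3188 (31.88%), PC3 0.1014 (10.14%);  cumulative: 0.5797, 0.8986, 1
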